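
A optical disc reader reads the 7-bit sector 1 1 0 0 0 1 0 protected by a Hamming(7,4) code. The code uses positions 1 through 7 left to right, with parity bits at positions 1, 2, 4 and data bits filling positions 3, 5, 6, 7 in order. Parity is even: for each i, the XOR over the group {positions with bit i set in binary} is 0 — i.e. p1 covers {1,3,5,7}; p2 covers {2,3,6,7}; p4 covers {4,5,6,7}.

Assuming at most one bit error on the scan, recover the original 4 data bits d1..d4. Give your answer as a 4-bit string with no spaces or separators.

0110

s1 (pos 1,3,5,7): 1⊕0⊕0⊕0 = 1
s2 (pos 2,3,6,7): 1⊕0⊕1⊕0 = 0
s4 (pos 4,5,6,7): 0⊕0⊕1⊕0 = 1
Syndrome s4…s1 = 101 → error at position 5.
Flip position 5: 1100010 → 1100110
Read data bits from positions 3,5,6,7: 0110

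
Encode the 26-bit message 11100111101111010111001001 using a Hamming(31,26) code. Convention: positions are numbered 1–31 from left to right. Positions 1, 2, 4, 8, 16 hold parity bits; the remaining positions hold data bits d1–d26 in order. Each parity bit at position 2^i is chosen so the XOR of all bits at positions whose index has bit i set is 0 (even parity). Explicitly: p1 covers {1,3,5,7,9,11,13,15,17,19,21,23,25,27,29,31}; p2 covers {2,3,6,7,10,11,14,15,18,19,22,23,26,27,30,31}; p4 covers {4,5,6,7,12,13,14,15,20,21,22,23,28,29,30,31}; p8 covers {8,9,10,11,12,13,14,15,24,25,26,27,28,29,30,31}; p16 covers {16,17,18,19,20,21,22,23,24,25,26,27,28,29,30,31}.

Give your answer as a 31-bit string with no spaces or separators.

1111110101111011111010111001001

Place data at non-parity positions: p1 p2 1 p4 1 1 0 p8 0 1 1 1 1 0 1 p16 1 1 1 0 1 0 1 1 1 0 0 1 0 0 1
p1 (pos 1,3,5,7,9,11,13,15,17,19,21,23,25,27,29,31): XOR of data positions = 1⊕1⊕0⊕0⊕1⊕1⊕1⊕1⊕1⊕1⊕1⊕1⊕0⊕0⊕1 = 1
p2 (pos 2,3,6,7,10,11,14,15,18,19,22,23,26,27,30,31): XOR of data positions = 1⊕1⊕0⊕1⊕1⊕0⊕1⊕1⊕1⊕0⊕1⊕0⊕0⊕0⊕1 = 1
p4 (pos 4,5,6,7,12,13,14,15,20,21,22,23,28,29,30,31): XOR of data positions = 1⊕1⊕0⊕1⊕1⊕0⊕1⊕0⊕1⊕0⊕1⊕1⊕0⊕0⊕1 = 1
p8 (pos 8,9,10,11,12,13,14,15,24,25,26,27,28,29,30,31): XOR of data positions = 0⊕1⊕1⊕1⊕1⊕0⊕1⊕1⊕1⊕0⊕0⊕1⊕0⊕0⊕1 = 1
p16 (pos 16,17,18,19,20,21,22,23,24,25,26,27,28,29,30,31): XOR of data positions = 1⊕1⊕1⊕0⊕1⊕0⊕1⊕1⊕1⊕0⊕0⊕1⊕0⊕0⊕1 = 1
Codeword: 1111110101111011111010111001001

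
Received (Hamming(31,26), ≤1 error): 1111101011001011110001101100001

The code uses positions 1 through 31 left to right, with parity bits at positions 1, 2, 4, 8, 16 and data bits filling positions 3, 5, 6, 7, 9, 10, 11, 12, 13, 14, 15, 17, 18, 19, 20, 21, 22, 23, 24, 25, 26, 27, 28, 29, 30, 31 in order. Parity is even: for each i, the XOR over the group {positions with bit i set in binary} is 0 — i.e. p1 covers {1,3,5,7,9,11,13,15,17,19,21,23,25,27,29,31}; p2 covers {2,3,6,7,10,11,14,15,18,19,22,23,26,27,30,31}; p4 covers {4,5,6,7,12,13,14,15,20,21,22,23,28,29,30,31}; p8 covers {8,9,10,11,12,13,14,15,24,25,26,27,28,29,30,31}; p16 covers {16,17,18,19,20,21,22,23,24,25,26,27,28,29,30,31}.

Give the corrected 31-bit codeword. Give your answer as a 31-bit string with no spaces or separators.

1111101001001011110001101100001

s1 (pos 1,3,5,7,9,11,13,15,17,19,21,23,25,27,29,31): 1⊕1⊕1⊕1⊕1⊕0⊕1⊕1⊕1⊕0⊕0⊕1⊕1⊕0⊕0⊕1 = 1
s2 (pos 2,3,6,7,10,11,14,15,18,19,22,23,26,27,30,31): 1⊕1⊕0⊕1⊕1⊕0⊕0⊕1⊕1⊕0⊕1⊕1⊕1⊕0⊕0⊕1 = 0
s4 (pos 4,5,6,7,12,13,14,15,20,21,22,23,28,29,30,31): 1⊕1⊕0⊕1⊕0⊕1⊕0⊕1⊕0⊕0⊕1⊕1⊕0⊕0⊕0⊕1 = 0
s8 (pos 8,9,10,11,12,13,14,15,24,25,26,27,28,29,30,31): 0⊕1⊕1⊕0⊕0⊕1⊕0⊕1⊕0⊕1⊕1⊕0⊕0⊕0⊕0⊕1 = 1
s16 (pos 16,17,18,19,20,21,22,23,24,25,26,27,28,29,30,31): 1⊕1⊕1⊕0⊕0⊕0⊕1⊕1⊕0⊕1⊕1⊕0⊕0⊕0⊕0⊕1 = 0
Syndrome s16…s1 = 01001 → error at position 9.
Flip position 9: 1111101011001011110001101100001 → 1111101001001011110001101100001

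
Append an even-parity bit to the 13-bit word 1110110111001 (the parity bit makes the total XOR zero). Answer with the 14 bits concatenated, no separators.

XOR of the 13 data bits: 1⊕1⊕1⊕0⊕1⊕1⊕0⊕1⊕1⊕1⊕0⊕0⊕1 = 1
Parity bit = 1 (so all 14 bits XOR to 0).

11101101110011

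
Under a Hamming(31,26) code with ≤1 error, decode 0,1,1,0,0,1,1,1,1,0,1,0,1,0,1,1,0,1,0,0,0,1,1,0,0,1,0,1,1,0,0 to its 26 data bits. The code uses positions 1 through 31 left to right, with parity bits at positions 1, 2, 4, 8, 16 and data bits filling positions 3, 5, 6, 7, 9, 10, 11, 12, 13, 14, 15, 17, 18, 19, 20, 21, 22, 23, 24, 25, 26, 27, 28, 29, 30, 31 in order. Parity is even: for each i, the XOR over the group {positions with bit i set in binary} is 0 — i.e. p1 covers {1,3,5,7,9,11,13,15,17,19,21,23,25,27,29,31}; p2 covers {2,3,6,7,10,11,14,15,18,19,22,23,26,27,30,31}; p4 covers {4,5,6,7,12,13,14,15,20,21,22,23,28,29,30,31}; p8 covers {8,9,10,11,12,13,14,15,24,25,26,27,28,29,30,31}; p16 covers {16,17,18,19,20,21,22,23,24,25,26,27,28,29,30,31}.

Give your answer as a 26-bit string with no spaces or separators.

s1 (pos 1,3,5,7,9,11,13,15,17,19,21,23,25,27,29,31): 0⊕1⊕0⊕1⊕1⊕1⊕1⊕1⊕0⊕0⊕0⊕1⊕0⊕0⊕1⊕0 = 0
s2 (pos 2,3,6,7,10,11,14,15,18,19,22,23,26,27,30,31): 1⊕1⊕1⊕1⊕0⊕1⊕0⊕1⊕1⊕0⊕1⊕1⊕1⊕0⊕0⊕0 = 0
s4 (pos 4,5,6,7,12,13,14,15,20,21,22,23,28,29,30,31): 0⊕0⊕1⊕1⊕0⊕1⊕0⊕1⊕0⊕0⊕1⊕1⊕1⊕1⊕0⊕0 = 0
s8 (pos 8,9,10,11,12,13,14,15,24,25,26,27,28,29,30,31): 1⊕1⊕0⊕1⊕0⊕1⊕0⊕1⊕0⊕0⊕1⊕0⊕1⊕1⊕0⊕0 = 0
s16 (pos 16,17,18,19,20,21,22,23,24,25,26,27,28,29,30,31): 1⊕0⊕1⊕0⊕0⊕0⊕1⊕1⊕0⊕0⊕1⊕0⊕1⊕1⊕0⊕0 = 1
Syndrome s16…s1 = 10000 → error at position 16.
Flip position 16: 0110011110101011010001100101100 → 0110011110101010010001100101100
Read data bits from positions 3,5,6,7,9,10,11,12,13,14,15,17,18,19,20,21,22,23,24,25,26,27,28,29,30,31: 10111010101010001100101100

10111010101010001100101100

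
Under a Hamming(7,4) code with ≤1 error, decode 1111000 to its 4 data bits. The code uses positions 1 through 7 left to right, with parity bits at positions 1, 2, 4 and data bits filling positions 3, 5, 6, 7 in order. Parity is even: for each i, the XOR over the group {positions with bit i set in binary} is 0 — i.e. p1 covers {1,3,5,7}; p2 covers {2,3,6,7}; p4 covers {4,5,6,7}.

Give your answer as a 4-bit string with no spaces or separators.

s1 (pos 1,3,5,7): 1⊕1⊕0⊕0 = 0
s2 (pos 2,3,6,7): 1⊕1⊕0⊕0 = 0
s4 (pos 4,5,6,7): 1⊕0⊕0⊕0 = 1
Syndrome s4…s1 = 100 → error at position 4.
Flip position 4: 1111000 → 1110000
Read data bits from positions 3,5,6,7: 1000

1000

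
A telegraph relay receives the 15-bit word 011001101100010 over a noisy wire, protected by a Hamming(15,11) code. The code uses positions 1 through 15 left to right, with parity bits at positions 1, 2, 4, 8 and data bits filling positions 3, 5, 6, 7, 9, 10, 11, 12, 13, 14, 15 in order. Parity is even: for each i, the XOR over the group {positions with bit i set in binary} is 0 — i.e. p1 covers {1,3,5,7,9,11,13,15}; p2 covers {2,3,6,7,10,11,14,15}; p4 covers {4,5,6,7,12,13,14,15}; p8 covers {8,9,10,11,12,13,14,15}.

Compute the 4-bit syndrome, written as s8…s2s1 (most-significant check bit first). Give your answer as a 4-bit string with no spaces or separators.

s1 (pos 1,3,5,7,9,11,13,15): 0⊕1⊕0⊕1⊕1⊕0⊕0⊕0 = 1
s2 (pos 2,3,6,7,10,11,14,15): 1⊕1⊕1⊕1⊕1⊕0⊕1⊕0 = 0
s4 (pos 4,5,6,7,12,13,14,15): 0⊕0⊕1⊕1⊕0⊕0⊕1⊕0 = 1
s8 (pos 8,9,10,11,12,13,14,15): 0⊕1⊕1⊕0⊕0⊕0⊕1⊕0 = 1
Syndrome s8…s1 = 1101 → error at position 13.

1101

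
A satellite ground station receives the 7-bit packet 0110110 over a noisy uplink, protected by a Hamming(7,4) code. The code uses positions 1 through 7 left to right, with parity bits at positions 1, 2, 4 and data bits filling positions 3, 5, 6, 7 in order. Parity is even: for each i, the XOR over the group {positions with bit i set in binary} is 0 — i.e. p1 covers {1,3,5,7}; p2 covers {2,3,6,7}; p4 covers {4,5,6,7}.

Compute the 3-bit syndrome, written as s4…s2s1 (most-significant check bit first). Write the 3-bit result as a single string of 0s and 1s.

s1 (pos 1,3,5,7): 0⊕1⊕1⊕0 = 0
s2 (pos 2,3,6,7): 1⊕1⊕1⊕0 = 1
s4 (pos 4,5,6,7): 0⊕1⊕1⊕0 = 0
Syndrome s4…s1 = 010 → error at position 2.

010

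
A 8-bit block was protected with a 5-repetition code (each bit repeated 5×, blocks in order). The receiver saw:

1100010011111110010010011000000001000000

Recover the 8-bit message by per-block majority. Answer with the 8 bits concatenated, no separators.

Block 1 (11000): 2 ones → 0
Block 2 (10011): 3 ones → 1
Block 3 (11111): 5 ones → 1
Block 4 (00100): 1 one → 0
Block 5 (10011): 3 ones → 1
Block 6 (00000): 0 ones → 0
Block 7 (00010): 1 one → 0
Block 8 (00000): 0 ones → 0

01101000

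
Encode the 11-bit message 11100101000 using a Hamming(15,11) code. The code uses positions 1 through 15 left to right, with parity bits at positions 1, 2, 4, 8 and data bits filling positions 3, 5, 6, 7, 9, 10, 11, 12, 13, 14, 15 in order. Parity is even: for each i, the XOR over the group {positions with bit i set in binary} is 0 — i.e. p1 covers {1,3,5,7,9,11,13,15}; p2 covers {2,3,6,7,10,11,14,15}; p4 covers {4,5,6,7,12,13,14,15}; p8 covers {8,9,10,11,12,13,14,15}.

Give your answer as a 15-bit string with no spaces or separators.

011111000101000

Place data at non-parity positions: p1 p2 1 p4 1 1 0 p8 0 1 0 1 0 0 0
p1 (pos 1,3,5,7,9,11,13,15): XOR of data positions = 1⊕1⊕0⊕0⊕0⊕0⊕0 = 0
p2 (pos 2,3,6,7,10,11,14,15): XOR of data positions = 1⊕1⊕0⊕1⊕0⊕0⊕0 = 1
p4 (pos 4,5,6,7,12,13,14,15): XOR of data positions = 1⊕1⊕0⊕1⊕0⊕0⊕0 = 1
p8 (pos 8,9,10,11,12,13,14,15): XOR of data positions = 0⊕1⊕0⊕1⊕0⊕0⊕0 = 0
Codeword: 011111000101000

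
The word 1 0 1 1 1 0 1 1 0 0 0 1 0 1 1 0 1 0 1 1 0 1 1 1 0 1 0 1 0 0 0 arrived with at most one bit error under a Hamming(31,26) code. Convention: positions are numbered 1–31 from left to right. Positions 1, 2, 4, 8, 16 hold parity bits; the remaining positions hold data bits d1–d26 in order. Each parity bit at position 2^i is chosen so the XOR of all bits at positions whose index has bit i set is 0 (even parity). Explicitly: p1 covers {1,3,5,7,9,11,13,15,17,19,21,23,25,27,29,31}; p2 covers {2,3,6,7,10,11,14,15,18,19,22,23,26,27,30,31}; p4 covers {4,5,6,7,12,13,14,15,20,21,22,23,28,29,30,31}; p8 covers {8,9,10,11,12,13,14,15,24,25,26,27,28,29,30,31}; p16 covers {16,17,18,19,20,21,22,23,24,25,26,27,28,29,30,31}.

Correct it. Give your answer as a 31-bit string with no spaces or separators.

s1 (pos 1,3,5,7,9,11,13,15,17,19,21,23,25,27,29,31): 1⊕1⊕1⊕1⊕0⊕0⊕0⊕1⊕1⊕1⊕0⊕1⊕0⊕0⊕0⊕0 = 0
s2 (pos 2,3,6,7,10,11,14,15,18,19,22,23,26,27,30,31): 0⊕1⊕0⊕1⊕0⊕0⊕1⊕1⊕0⊕1⊕1⊕1⊕1⊕0⊕0⊕0 = 0
s4 (pos 4,5,6,7,12,13,14,15,20,21,22,23,28,29,30,31): 1⊕1⊕0⊕1⊕1⊕0⊕1⊕1⊕1⊕0⊕1⊕1⊕1⊕0⊕0⊕0 = 0
s8 (pos 8,9,10,11,12,13,14,15,24,25,26,27,28,29,30,31): 1⊕0⊕0⊕0⊕1⊕0⊕1⊕1⊕1⊕0⊕1⊕0⊕1⊕0⊕0⊕0 = 1
s16 (pos 16,17,18,19,20,21,22,23,24,25,26,27,28,29,30,31): 0⊕1⊕0⊕1⊕1⊕0⊕1⊕1⊕1⊕0⊕1⊕0⊕1⊕0⊕0⊕0 = 0
Syndrome s16…s1 = 01000 → error at position 8.
Flip position 8: 1011101100010110101101110101000 → 1011101000010110101101110101000

1011101000010110101101110101000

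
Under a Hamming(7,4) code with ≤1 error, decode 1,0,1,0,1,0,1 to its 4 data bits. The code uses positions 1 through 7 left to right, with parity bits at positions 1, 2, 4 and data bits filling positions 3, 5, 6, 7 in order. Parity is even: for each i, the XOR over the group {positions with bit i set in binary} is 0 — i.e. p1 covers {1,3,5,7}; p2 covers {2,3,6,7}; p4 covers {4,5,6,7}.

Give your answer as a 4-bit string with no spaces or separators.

s1 (pos 1,3,5,7): 1⊕1⊕1⊕1 = 0
s2 (pos 2,3,6,7): 0⊕1⊕0⊕1 = 0
s4 (pos 4,5,6,7): 0⊕1⊕0⊕1 = 0
Syndrome s4…s1 = 000 → no error.
Read data bits from positions 3,5,6,7: 1101

1101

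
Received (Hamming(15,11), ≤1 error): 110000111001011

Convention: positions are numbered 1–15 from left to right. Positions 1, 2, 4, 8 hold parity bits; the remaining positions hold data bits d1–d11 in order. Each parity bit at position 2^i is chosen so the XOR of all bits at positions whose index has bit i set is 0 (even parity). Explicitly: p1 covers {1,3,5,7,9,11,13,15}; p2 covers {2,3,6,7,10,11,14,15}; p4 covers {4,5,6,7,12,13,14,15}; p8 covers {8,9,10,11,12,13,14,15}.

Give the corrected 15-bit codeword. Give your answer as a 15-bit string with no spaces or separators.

110000101001011

s1 (pos 1,3,5,7,9,11,13,15): 1⊕0⊕0⊕1⊕1⊕0⊕0⊕1 = 0
s2 (pos 2,3,6,7,10,11,14,15): 1⊕0⊕0⊕1⊕0⊕0⊕1⊕1 = 0
s4 (pos 4,5,6,7,12,13,14,15): 0⊕0⊕0⊕1⊕1⊕0⊕1⊕1 = 0
s8 (pos 8,9,10,11,12,13,14,15): 1⊕1⊕0⊕0⊕1⊕0⊕1⊕1 = 1
Syndrome s8…s1 = 1000 → error at position 8.
Flip position 8: 110000111001011 → 110000101001011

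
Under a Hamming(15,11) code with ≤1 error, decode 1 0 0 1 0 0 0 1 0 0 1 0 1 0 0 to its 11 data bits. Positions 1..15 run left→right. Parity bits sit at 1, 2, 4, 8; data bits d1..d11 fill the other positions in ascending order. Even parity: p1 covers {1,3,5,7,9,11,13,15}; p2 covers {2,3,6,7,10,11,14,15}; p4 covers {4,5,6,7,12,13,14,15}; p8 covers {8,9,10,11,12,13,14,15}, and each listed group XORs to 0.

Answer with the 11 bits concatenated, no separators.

00000000100

s1 (pos 1,3,5,7,9,11,13,15): 1⊕0⊕0⊕0⊕0⊕1⊕1⊕0 = 1
s2 (pos 2,3,6,7,10,11,14,15): 0⊕0⊕0⊕0⊕0⊕1⊕0⊕0 = 1
s4 (pos 4,5,6,7,12,13,14,15): 1⊕0⊕0⊕0⊕0⊕1⊕0⊕0 = 0
s8 (pos 8,9,10,11,12,13,14,15): 1⊕0⊕0⊕1⊕0⊕1⊕0⊕0 = 1
Syndrome s8…s1 = 1011 → error at position 11.
Flip position 11: 100100010010100 → 100100010000100
Read data bits from positions 3,5,6,7,9,10,11,12,13,14,15: 00000000100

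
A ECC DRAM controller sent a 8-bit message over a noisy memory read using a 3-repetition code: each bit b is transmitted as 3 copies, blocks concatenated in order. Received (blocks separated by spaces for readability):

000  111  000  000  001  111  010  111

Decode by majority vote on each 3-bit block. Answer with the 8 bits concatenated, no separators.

Block 1 (000): 0 ones → 0
Block 2 (111): 3 ones → 1
Block 3 (000): 0 ones → 0
Block 4 (000): 0 ones → 0
Block 5 (001): 1 one → 0
Block 6 (111): 3 ones → 1
Block 7 (010): 1 one → 0
Block 8 (111): 3 ones → 1

01000101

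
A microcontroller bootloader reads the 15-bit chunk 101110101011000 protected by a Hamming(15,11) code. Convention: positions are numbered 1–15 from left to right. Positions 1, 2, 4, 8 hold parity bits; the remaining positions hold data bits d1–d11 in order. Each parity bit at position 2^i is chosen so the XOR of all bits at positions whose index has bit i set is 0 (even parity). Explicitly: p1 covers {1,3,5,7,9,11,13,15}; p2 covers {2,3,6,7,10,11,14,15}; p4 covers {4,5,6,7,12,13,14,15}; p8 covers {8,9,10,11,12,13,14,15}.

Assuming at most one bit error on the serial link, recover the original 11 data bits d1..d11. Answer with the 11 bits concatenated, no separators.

s1 (pos 1,3,5,7,9,11,13,15): 1⊕1⊕1⊕1⊕1⊕1⊕0⊕0 = 0
s2 (pos 2,3,6,7,10,11,14,15): 0⊕1⊕0⊕1⊕0⊕1⊕0⊕0 = 1
s4 (pos 4,5,6,7,12,13,14,15): 1⊕1⊕0⊕1⊕1⊕0⊕0⊕0 = 0
s8 (pos 8,9,10,11,12,13,14,15): 0⊕1⊕0⊕1⊕1⊕0⊕0⊕0 = 1
Syndrome s8…s1 = 1010 → error at position 10.
Flip position 10: 101110101011000 → 101110101111000
Read data bits from positions 3,5,6,7,9,10,11,12,13,14,15: 11011111000

11011111000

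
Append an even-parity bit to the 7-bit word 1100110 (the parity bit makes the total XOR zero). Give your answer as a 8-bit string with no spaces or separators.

XOR of the 7 data bits: 1⊕1⊕0⊕0⊕1⊕1⊕0 = 0
Parity bit = 0 (so all 8 bits XOR to 0).

11001100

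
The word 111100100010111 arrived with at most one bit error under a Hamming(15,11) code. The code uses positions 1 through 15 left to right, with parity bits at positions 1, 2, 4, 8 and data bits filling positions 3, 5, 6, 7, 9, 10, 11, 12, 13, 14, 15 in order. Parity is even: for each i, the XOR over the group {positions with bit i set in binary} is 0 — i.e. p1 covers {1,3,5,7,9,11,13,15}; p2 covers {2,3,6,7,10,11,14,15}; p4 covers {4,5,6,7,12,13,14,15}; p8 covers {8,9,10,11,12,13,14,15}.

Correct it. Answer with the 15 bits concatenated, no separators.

111000100010111

s1 (pos 1,3,5,7,9,11,13,15): 1⊕1⊕0⊕1⊕0⊕1⊕1⊕1 = 0
s2 (pos 2,3,6,7,10,11,14,15): 1⊕1⊕0⊕1⊕0⊕1⊕1⊕1 = 0
s4 (pos 4,5,6,7,12,13,14,15): 1⊕0⊕0⊕1⊕0⊕1⊕1⊕1 = 1
s8 (pos 8,9,10,11,12,13,14,15): 0⊕0⊕0⊕1⊕0⊕1⊕1⊕1 = 0
Syndrome s8…s1 = 0100 → error at position 4.
Flip position 4: 111100100010111 → 111000100010111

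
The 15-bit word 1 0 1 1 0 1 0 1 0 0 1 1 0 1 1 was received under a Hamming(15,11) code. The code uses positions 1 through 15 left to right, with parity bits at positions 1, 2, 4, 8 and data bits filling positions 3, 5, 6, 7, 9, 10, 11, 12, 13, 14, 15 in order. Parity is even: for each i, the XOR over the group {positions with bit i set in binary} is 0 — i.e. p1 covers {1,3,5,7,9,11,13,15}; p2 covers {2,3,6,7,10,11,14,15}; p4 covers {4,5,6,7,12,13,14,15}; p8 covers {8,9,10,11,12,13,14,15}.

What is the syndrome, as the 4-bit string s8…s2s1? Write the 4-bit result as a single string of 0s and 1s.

1110

s1 (pos 1,3,5,7,9,11,13,15): 1⊕1⊕0⊕0⊕0⊕1⊕0⊕1 = 0
s2 (pos 2,3,6,7,10,11,14,15): 0⊕1⊕1⊕0⊕0⊕1⊕1⊕1 = 1
s4 (pos 4,5,6,7,12,13,14,15): 1⊕0⊕1⊕0⊕1⊕0⊕1⊕1 = 1
s8 (pos 8,9,10,11,12,13,14,15): 1⊕0⊕0⊕1⊕1⊕0⊕1⊕1 = 1
Syndrome s8…s1 = 1110 → error at position 14.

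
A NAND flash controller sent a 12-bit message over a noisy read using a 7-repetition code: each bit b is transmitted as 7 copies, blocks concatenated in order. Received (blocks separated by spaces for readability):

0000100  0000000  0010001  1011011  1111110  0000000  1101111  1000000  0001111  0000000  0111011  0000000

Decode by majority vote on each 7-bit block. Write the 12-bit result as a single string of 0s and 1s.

000110101010

Block 1 (0000100): 1 one → 0
Block 2 (0000000): 0 ones → 0
Block 3 (0010001): 2 ones → 0
Block 4 (1011011): 5 ones → 1
Block 5 (1111110): 6 ones → 1
Block 6 (0000000): 0 ones → 0
Block 7 (1101111): 6 ones → 1
Block 8 (1000000): 1 one → 0
Block 9 (0001111): 4 ones → 1
Block 10 (0000000): 0 ones → 0
Block 11 (0111011): 5 ones → 1
Block 12 (0000000): 0 ones → 0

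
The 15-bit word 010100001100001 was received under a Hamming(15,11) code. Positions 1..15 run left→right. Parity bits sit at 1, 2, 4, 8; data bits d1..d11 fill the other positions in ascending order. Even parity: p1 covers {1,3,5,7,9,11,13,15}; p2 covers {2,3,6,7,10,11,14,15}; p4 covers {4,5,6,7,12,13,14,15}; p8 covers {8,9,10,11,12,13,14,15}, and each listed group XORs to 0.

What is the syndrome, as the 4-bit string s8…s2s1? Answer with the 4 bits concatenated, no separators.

1010

s1 (pos 1,3,5,7,9,11,13,15): 0⊕0⊕0⊕0⊕1⊕0⊕0⊕1 = 0
s2 (pos 2,3,6,7,10,11,14,15): 1⊕0⊕0⊕0⊕1⊕0⊕0⊕1 = 1
s4 (pos 4,5,6,7,12,13,14,15): 1⊕0⊕0⊕0⊕0⊕0⊕0⊕1 = 0
s8 (pos 8,9,10,11,12,13,14,15): 0⊕1⊕1⊕0⊕0⊕0⊕0⊕1 = 1
Syndrome s8…s1 = 1010 → error at position 10.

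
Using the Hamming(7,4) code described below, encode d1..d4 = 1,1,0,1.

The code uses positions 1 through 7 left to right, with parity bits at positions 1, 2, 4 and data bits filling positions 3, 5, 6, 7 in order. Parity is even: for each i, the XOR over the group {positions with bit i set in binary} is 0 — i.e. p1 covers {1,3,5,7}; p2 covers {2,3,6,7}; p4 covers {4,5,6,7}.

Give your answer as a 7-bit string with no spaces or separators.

1010101

Place data at non-parity positions: p1 p2 1 p4 1 0 1
p1 (pos 1,3,5,7): XOR of data positions = 1⊕1⊕1 = 1
p2 (pos 2,3,6,7): XOR of data positions = 1⊕0⊕1 = 0
p4 (pos 4,5,6,7): XOR of data positions = 1⊕0⊕1 = 0
Codeword: 1010101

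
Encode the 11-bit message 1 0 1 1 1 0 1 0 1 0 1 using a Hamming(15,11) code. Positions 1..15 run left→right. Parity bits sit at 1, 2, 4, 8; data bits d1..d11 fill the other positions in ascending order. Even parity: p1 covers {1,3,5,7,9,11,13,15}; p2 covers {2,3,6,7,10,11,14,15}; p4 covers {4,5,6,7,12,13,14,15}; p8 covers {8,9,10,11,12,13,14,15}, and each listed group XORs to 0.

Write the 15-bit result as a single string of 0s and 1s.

011001101010101

Place data at non-parity positions: p1 p2 1 p4 0 1 1 p8 1 0 1 0 1 0 1
p1 (pos 1,3,5,7,9,11,13,15): XOR of data positions = 1⊕0⊕1⊕1⊕1⊕1⊕1 = 0
p2 (pos 2,3,6,7,10,11,14,15): XOR of data positions = 1⊕1⊕1⊕0⊕1⊕0⊕1 = 1
p4 (pos 4,5,6,7,12,13,14,15): XOR of data positions = 0⊕1⊕1⊕0⊕1⊕0⊕1 = 0
p8 (pos 8,9,10,11,12,13,14,15): XOR of data positions = 1⊕0⊕1⊕0⊕1⊕0⊕1 = 0
Codeword: 011001101010101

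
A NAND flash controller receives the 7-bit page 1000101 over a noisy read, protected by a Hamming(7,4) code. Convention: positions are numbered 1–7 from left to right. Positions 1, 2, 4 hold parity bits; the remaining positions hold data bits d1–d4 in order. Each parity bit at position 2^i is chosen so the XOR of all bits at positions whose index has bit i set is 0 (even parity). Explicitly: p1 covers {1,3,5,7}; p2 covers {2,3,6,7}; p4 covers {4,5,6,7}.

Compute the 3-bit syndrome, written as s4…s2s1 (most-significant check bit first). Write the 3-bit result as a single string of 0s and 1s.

011

s1 (pos 1,3,5,7): 1⊕0⊕1⊕1 = 1
s2 (pos 2,3,6,7): 0⊕0⊕0⊕1 = 1
s4 (pos 4,5,6,7): 0⊕1⊕0⊕1 = 0
Syndrome s4…s1 = 011 → error at position 3.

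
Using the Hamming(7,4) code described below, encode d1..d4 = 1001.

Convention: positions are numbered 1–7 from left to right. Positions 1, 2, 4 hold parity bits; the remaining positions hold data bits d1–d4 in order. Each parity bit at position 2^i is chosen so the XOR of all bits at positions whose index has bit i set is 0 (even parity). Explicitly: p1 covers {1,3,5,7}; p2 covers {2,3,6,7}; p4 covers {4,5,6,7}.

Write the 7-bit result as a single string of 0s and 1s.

Place data at non-parity positions: p1 p2 1 p4 0 0 1
p1 (pos 1,3,5,7): XOR of data positions = 1⊕0⊕1 = 0
p2 (pos 2,3,6,7): XOR of data positions = 1⊕0⊕1 = 0
p4 (pos 4,5,6,7): XOR of data positions = 0⊕0⊕1 = 1
Codeword: 0011001

0011001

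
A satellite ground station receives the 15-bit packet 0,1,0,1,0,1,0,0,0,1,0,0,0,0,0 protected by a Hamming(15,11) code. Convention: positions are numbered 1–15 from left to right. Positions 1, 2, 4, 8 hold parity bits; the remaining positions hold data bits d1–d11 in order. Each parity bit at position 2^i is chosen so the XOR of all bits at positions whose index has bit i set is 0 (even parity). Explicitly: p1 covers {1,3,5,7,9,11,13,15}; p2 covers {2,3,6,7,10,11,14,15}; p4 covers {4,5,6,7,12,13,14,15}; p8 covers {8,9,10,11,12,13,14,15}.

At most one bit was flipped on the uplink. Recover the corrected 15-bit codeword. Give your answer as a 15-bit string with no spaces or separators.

010101000000000

s1 (pos 1,3,5,7,9,11,13,15): 0⊕0⊕0⊕0⊕0⊕0⊕0⊕0 = 0
s2 (pos 2,3,6,7,10,11,14,15): 1⊕0⊕1⊕0⊕1⊕0⊕0⊕0 = 1
s4 (pos 4,5,6,7,12,13,14,15): 1⊕0⊕1⊕0⊕0⊕0⊕0⊕0 = 0
s8 (pos 8,9,10,11,12,13,14,15): 0⊕0⊕1⊕0⊕0⊕0⊕0⊕0 = 1
Syndrome s8…s1 = 1010 → error at position 10.
Flip position 10: 010101000100000 → 010101000000000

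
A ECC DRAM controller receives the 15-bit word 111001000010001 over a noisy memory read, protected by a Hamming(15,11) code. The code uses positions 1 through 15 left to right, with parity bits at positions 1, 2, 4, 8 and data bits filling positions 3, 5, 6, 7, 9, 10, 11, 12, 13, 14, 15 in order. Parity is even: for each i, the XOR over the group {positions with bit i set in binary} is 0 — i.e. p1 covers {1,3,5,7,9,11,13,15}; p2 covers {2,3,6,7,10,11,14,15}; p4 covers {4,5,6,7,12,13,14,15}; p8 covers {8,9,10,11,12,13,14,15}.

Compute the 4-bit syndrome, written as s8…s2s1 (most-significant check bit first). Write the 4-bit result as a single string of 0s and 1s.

s1 (pos 1,3,5,7,9,11,13,15): 1⊕1⊕0⊕0⊕0⊕1⊕0⊕1 = 0
s2 (pos 2,3,6,7,10,11,14,15): 1⊕1⊕1⊕0⊕0⊕1⊕0⊕1 = 1
s4 (pos 4,5,6,7,12,13,14,15): 0⊕0⊕1⊕0⊕0⊕0⊕0⊕1 = 0
s8 (pos 8,9,10,11,12,13,14,15): 0⊕0⊕0⊕1⊕0⊕0⊕0⊕1 = 0
Syndrome s8…s1 = 0010 → error at position 2.

0010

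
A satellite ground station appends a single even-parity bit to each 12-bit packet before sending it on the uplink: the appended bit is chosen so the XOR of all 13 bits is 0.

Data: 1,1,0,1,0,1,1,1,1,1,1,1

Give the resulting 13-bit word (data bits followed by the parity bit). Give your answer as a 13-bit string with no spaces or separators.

XOR of the 12 data bits: 1⊕1⊕0⊕1⊕0⊕1⊕1⊕1⊕1⊕1⊕1⊕1 = 0
Parity bit = 0 (so all 13 bits XOR to 0).

1101011111110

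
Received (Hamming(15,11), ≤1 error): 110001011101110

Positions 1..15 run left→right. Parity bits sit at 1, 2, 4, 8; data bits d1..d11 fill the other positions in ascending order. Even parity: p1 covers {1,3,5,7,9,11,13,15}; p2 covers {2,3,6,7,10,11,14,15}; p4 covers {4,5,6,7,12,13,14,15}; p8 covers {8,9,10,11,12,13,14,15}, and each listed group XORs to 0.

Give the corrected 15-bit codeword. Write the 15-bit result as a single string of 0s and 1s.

010001011101110

s1 (pos 1,3,5,7,9,11,13,15): 1⊕0⊕0⊕0⊕1⊕0⊕1⊕0 = 1
s2 (pos 2,3,6,7,10,11,14,15): 1⊕0⊕1⊕0⊕1⊕0⊕1⊕0 = 0
s4 (pos 4,5,6,7,12,13,14,15): 0⊕0⊕1⊕0⊕1⊕1⊕1⊕0 = 0
s8 (pos 8,9,10,11,12,13,14,15): 1⊕1⊕1⊕0⊕1⊕1⊕1⊕0 = 0
Syndrome s8…s1 = 0001 → error at position 1.
Flip position 1: 110001011101110 → 010001011101110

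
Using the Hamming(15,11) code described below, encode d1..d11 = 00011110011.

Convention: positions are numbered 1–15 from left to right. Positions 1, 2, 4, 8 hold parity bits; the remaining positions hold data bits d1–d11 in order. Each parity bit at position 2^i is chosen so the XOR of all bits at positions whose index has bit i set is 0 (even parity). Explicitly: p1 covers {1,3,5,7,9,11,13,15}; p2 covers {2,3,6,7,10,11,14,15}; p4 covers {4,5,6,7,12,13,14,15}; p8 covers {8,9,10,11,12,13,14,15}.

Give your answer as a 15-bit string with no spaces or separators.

010100111110011

Place data at non-parity positions: p1 p2 0 p4 0 0 1 p8 1 1 1 0 0 1 1
p1 (pos 1,3,5,7,9,11,13,15): XOR of data positions = 0⊕0⊕1⊕1⊕1⊕0⊕1 = 0
p2 (pos 2,3,6,7,10,11,14,15): XOR of data positions = 0⊕0⊕1⊕1⊕1⊕1⊕1 = 1
p4 (pos 4,5,6,7,12,13,14,15): XOR of data positions = 0⊕0⊕1⊕0⊕0⊕1⊕1 = 1
p8 (pos 8,9,10,11,12,13,14,15): XOR of data positions = 1⊕1⊕1⊕0⊕0⊕1⊕1 = 1
Codeword: 010100111110011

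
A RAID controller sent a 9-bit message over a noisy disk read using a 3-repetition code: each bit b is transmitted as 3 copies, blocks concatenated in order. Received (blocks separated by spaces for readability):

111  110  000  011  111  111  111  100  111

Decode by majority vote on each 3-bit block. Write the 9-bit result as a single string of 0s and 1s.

110111101

Block 1 (111): 3 ones → 1
Block 2 (110): 2 ones → 1
Block 3 (000): 0 ones → 0
Block 4 (011): 2 ones → 1
Block 5 (111): 3 ones → 1
Block 6 (111): 3 ones → 1
Block 7 (111): 3 ones → 1
Block 8 (100): 1 one → 0
Block 9 (111): 3 ones → 1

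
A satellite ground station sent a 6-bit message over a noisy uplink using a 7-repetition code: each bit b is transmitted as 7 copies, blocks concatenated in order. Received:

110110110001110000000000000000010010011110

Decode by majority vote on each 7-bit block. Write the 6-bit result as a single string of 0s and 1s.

Block 1 (1101101): 5 ones → 1
Block 2 (1000111): 4 ones → 1
Block 3 (0000000): 0 ones → 0
Block 4 (0000000): 0 ones → 0
Block 5 (0001001): 2 ones → 0
Block 6 (0011110): 4 ones → 1

110001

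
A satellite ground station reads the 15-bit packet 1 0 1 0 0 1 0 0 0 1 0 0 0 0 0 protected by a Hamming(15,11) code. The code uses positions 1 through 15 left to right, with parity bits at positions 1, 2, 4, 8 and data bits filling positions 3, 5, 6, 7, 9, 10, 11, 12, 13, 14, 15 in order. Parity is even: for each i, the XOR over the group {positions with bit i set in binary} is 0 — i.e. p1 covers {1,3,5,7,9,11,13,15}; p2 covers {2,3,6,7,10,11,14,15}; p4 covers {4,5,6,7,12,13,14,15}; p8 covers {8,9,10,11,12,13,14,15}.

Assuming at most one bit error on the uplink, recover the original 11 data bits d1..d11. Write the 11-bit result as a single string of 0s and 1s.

s1 (pos 1,3,5,7,9,11,13,15): 1⊕1⊕0⊕0⊕0⊕0⊕0⊕0 = 0
s2 (pos 2,3,6,7,10,11,14,15): 0⊕1⊕1⊕0⊕1⊕0⊕0⊕0 = 1
s4 (pos 4,5,6,7,12,13,14,15): 0⊕0⊕1⊕0⊕0⊕0⊕0⊕0 = 1
s8 (pos 8,9,10,11,12,13,14,15): 0⊕0⊕1⊕0⊕0⊕0⊕0⊕0 = 1
Syndrome s8…s1 = 1110 → error at position 14.
Flip position 14: 101001000100000 → 101001000100010
Read data bits from positions 3,5,6,7,9,10,11,12,13,14,15: 10100100010

10100100010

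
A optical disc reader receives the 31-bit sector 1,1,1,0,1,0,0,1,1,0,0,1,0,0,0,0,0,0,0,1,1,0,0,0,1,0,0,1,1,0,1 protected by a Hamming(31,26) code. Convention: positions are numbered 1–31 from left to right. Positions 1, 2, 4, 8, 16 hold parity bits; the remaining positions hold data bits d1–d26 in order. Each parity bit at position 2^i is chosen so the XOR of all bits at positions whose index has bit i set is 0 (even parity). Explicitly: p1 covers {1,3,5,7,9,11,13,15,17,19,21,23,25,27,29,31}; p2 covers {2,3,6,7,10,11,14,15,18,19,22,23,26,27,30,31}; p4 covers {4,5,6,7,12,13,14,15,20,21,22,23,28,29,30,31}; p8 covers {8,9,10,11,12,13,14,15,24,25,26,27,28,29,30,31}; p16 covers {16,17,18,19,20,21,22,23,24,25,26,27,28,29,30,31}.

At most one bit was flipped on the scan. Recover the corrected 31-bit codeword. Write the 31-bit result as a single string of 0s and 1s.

1110100110010100000110001001101

s1 (pos 1,3,5,7,9,11,13,15,17,19,21,23,25,27,29,31): 1⊕1⊕1⊕0⊕1⊕0⊕0⊕0⊕0⊕0⊕1⊕0⊕1⊕0⊕1⊕1 = 0
s2 (pos 2,3,6,7,10,11,14,15,18,19,22,23,26,27,30,31): 1⊕1⊕0⊕0⊕0⊕0⊕0⊕0⊕0⊕0⊕0⊕0⊕0⊕0⊕0⊕1 = 1
s4 (pos 4,5,6,7,12,13,14,15,20,21,22,23,28,29,30,31): 0⊕1⊕0⊕0⊕1⊕0⊕0⊕0⊕1⊕1⊕0⊕0⊕1⊕1⊕0⊕1 = 1
s8 (pos 8,9,10,11,12,13,14,15,24,25,26,27,28,29,30,31): 1⊕1⊕0⊕0⊕1⊕0⊕0⊕0⊕0⊕1⊕0⊕0⊕1⊕1⊕0⊕1 = 1
s16 (pos 16,17,18,19,20,21,22,23,24,25,26,27,28,29,30,31): 0⊕0⊕0⊕0⊕1⊕1⊕0⊕0⊕0⊕1⊕0⊕0⊕1⊕1⊕0⊕1 = 0
Syndrome s16…s1 = 01110 → error at position 14.
Flip position 14: 1110100110010000000110001001101 → 1110100110010100000110001001101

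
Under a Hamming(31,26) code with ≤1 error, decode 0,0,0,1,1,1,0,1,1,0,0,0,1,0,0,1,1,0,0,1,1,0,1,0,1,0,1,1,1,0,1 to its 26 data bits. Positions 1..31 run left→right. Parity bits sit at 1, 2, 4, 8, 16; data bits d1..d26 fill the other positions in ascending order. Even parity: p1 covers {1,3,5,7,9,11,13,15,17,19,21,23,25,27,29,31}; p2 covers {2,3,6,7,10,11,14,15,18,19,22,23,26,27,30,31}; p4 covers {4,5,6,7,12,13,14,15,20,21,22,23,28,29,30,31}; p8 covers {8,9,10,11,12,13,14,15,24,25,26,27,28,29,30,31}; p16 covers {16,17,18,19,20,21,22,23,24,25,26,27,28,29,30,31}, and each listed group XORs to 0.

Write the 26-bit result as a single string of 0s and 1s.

01101000100100110101011101

s1 (pos 1,3,5,7,9,11,13,15,17,19,21,23,25,27,29,31): 0⊕0⊕1⊕0⊕1⊕0⊕1⊕0⊕1⊕0⊕1⊕1⊕1⊕1⊕1⊕1 = 0
s2 (pos 2,3,6,7,10,11,14,15,18,19,22,23,26,27,30,31): 0⊕0⊕1⊕0⊕0⊕0⊕0⊕0⊕0⊕0⊕0⊕1⊕0⊕1⊕0⊕1 = 0
s4 (pos 4,5,6,7,12,13,14,15,20,21,22,23,28,29,30,31): 1⊕1⊕1⊕0⊕0⊕1⊕0⊕0⊕1⊕1⊕0⊕1⊕1⊕1⊕0⊕1 = 0
s8 (pos 8,9,10,11,12,13,14,15,24,25,26,27,28,29,30,31): 1⊕1⊕0⊕0⊕0⊕1⊕0⊕0⊕0⊕1⊕0⊕1⊕1⊕1⊕0⊕1 = 0
s16 (pos 16,17,18,19,20,21,22,23,24,25,26,27,28,29,30,31): 1⊕1⊕0⊕0⊕1⊕1⊕0⊕1⊕0⊕1⊕0⊕1⊕1⊕1⊕0⊕1 = 0
Syndrome s16…s1 = 00000 → no error.
Read data bits from positions 3,5,6,7,9,10,11,12,13,14,15,17,18,19,20,21,22,23,24,25,26,27,28,29,30,31: 01101000100100110101011101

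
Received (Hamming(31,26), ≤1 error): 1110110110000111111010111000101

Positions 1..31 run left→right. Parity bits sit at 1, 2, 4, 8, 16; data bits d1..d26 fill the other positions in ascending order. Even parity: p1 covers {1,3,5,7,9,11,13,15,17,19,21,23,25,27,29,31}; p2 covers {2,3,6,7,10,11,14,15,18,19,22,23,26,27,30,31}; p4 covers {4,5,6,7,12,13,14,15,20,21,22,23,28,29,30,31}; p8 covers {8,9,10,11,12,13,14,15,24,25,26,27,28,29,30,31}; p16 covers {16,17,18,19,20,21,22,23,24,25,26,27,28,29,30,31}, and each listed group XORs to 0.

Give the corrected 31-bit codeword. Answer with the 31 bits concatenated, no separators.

1010110110000111111010111000101

s1 (pos 1,3,5,7,9,11,13,15,17,19,21,23,25,27,29,31): 1⊕1⊕1⊕0⊕1⊕0⊕0⊕1⊕1⊕1⊕1⊕1⊕1⊕0⊕1⊕1 = 0
s2 (pos 2,3,6,7,10,11,14,15,18,19,22,23,26,27,30,31): 1⊕1⊕1⊕0⊕0⊕0⊕1⊕1⊕1⊕1⊕0⊕1⊕0⊕0⊕0⊕1 = 1
s4 (pos 4,5,6,7,12,13,14,15,20,21,22,23,28,29,30,31): 0⊕1⊕1⊕0⊕0⊕0⊕1⊕1⊕0⊕1⊕0⊕1⊕0⊕1⊕0⊕1 = 0
s8 (pos 8,9,10,11,12,13,14,15,24,25,26,27,28,29,30,31): 1⊕1⊕0⊕0⊕0⊕0⊕1⊕1⊕1⊕1⊕0⊕0⊕0⊕1⊕0⊕1 = 0
s16 (pos 16,17,18,19,20,21,22,23,24,25,26,27,28,29,30,31): 1⊕1⊕1⊕1⊕0⊕1⊕0⊕1⊕1⊕1⊕0⊕0⊕0⊕1⊕0⊕1 = 0
Syndrome s16…s1 = 00010 → error at position 2.
Flip position 2: 1110110110000111111010111000101 → 1010110110000111111010111000101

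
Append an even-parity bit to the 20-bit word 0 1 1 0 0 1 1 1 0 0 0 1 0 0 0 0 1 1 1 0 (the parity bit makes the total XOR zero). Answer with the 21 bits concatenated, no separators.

XOR of the 20 data bits: 0⊕1⊕1⊕0⊕0⊕1⊕1⊕1⊕0⊕0⊕0⊕1⊕0⊕0⊕0⊕0⊕1⊕1⊕1⊕0 = 1
Parity bit = 1 (so all 21 bits XOR to 0).

011001110001000011101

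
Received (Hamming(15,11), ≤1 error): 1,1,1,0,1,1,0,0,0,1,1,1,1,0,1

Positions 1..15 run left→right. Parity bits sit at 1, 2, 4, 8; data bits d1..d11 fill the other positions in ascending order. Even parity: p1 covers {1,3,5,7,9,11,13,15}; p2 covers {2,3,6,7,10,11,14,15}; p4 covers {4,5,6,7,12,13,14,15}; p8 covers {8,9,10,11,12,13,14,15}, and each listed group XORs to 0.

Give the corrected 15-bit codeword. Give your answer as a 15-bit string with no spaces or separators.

s1 (pos 1,3,5,7,9,11,13,15): 1⊕1⊕1⊕0⊕0⊕1⊕1⊕1 = 0
s2 (pos 2,3,6,7,10,11,14,15): 1⊕1⊕1⊕0⊕1⊕1⊕0⊕1 = 0
s4 (pos 4,5,6,7,12,13,14,15): 0⊕1⊕1⊕0⊕1⊕1⊕0⊕1 = 1
s8 (pos 8,9,10,11,12,13,14,15): 0⊕0⊕1⊕1⊕1⊕1⊕0⊕1 = 1
Syndrome s8…s1 = 1100 → error at position 12.
Flip position 12: 111011000111101 → 111011000110101

111011000110101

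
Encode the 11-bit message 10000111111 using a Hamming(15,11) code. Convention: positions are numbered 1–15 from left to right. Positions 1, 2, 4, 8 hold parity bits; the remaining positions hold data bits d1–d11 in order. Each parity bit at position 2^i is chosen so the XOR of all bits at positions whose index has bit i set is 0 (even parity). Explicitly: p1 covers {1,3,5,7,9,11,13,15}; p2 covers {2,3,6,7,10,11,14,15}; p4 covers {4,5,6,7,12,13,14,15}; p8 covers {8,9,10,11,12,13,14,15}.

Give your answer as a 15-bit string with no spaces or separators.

011000000111111

Place data at non-parity positions: p1 p2 1 p4 0 0 0 p8 0 1 1 1 1 1 1
p1 (pos 1,3,5,7,9,11,13,15): XOR of data positions = 1⊕0⊕0⊕0⊕1⊕1⊕1 = 0
p2 (pos 2,3,6,7,10,11,14,15): XOR of data positions = 1⊕0⊕0⊕1⊕1⊕1⊕1 = 1
p4 (pos 4,5,6,7,12,13,14,15): XOR of data positions = 0⊕0⊕0⊕1⊕1⊕1⊕1 = 0
p8 (pos 8,9,10,11,12,13,14,15): XOR of data positions = 0⊕1⊕1⊕1⊕1⊕1⊕1 = 0
Codeword: 011000000111111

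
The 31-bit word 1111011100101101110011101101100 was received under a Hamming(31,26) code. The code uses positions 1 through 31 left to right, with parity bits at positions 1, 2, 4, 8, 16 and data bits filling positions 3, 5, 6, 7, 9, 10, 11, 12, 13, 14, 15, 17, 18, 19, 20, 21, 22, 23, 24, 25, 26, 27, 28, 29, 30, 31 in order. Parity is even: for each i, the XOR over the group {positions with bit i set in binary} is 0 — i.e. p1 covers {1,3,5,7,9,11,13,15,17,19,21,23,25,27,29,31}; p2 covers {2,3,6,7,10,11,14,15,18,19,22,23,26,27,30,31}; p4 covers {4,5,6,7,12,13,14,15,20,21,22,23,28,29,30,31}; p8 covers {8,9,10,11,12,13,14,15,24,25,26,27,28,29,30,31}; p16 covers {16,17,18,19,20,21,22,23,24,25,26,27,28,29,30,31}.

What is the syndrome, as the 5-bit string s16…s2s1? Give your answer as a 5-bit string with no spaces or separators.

00000

s1 (pos 1,3,5,7,9,11,13,15,17,19,21,23,25,27,29,31): 1⊕1⊕0⊕1⊕0⊕1⊕1⊕0⊕1⊕0⊕1⊕1⊕1⊕0⊕1⊕0 = 0
s2 (pos 2,3,6,7,10,11,14,15,18,19,22,23,26,27,30,31): 1⊕1⊕1⊕1⊕0⊕1⊕1⊕0⊕1⊕0⊕1⊕1⊕1⊕0⊕0⊕0 = 0
s4 (pos 4,5,6,7,12,13,14,15,20,21,22,23,28,29,30,31): 1⊕0⊕1⊕1⊕0⊕1⊕1⊕0⊕0⊕1⊕1⊕1⊕1⊕1⊕0⊕0 = 0
s8 (pos 8,9,10,11,12,13,14,15,24,25,26,27,28,29,30,31): 1⊕0⊕0⊕1⊕0⊕1⊕1⊕0⊕0⊕1⊕1⊕0⊕1⊕1⊕0⊕0 = 0
s16 (pos 16,17,18,19,20,21,22,23,24,25,26,27,28,29,30,31): 1⊕1⊕1⊕0⊕0⊕1⊕1⊕1⊕0⊕1⊕1⊕0⊕1⊕1⊕0⊕0 = 0
Syndrome s16…s1 = 00000 → no error.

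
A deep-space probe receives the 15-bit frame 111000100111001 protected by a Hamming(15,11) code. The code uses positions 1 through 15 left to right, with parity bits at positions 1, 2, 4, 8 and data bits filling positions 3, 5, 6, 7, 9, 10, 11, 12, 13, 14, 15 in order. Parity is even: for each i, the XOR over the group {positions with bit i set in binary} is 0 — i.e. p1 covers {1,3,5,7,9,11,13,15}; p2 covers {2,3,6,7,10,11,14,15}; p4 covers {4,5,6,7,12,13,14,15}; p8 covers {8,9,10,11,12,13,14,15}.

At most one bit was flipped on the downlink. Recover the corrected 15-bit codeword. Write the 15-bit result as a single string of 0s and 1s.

111010100111001

s1 (pos 1,3,5,7,9,11,13,15): 1⊕1⊕0⊕1⊕0⊕1⊕0⊕1 = 1
s2 (pos 2,3,6,7,10,11,14,15): 1⊕1⊕0⊕1⊕1⊕1⊕0⊕1 = 0
s4 (pos 4,5,6,7,12,13,14,15): 0⊕0⊕0⊕1⊕1⊕0⊕0⊕1 = 1
s8 (pos 8,9,10,11,12,13,14,15): 0⊕0⊕1⊕1⊕1⊕0⊕0⊕1 = 0
Syndrome s8…s1 = 0101 → error at position 5.
Flip position 5: 111000100111001 → 111010100111001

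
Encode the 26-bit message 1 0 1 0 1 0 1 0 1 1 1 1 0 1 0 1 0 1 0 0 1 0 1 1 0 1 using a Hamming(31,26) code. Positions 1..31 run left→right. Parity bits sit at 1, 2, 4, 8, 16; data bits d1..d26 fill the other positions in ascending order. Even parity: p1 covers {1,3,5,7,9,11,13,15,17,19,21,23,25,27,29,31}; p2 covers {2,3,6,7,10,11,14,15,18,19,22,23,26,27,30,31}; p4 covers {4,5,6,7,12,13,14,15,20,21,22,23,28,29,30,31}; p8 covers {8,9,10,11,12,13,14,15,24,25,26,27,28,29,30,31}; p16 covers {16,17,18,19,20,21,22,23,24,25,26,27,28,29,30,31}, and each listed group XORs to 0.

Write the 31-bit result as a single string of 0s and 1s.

Place data at non-parity positions: p1 p2 1 p4 0 1 0 p8 1 0 1 0 1 1 1 p16 1 0 1 0 1 0 1 0 0 1 0 1 1 0 1
p1 (pos 1,3,5,7,9,11,13,15,17,19,21,23,25,27,29,31): XOR of data positions = 1⊕0⊕0⊕1⊕1⊕1⊕1⊕1⊕1⊕1⊕1⊕0⊕0⊕1⊕1 = 1
p2 (pos 2,3,6,7,10,11,14,15,18,19,22,23,26,27,30,31): XOR of data positions = 1⊕1⊕0⊕0⊕1⊕1⊕1⊕0⊕1⊕0⊕1⊕1⊕0⊕0⊕1 = 1
p4 (pos 4,5,6,7,12,13,14,15,20,21,22,23,28,29,30,31): XOR of data positions = 0⊕1⊕0⊕0⊕1⊕1⊕1⊕0⊕1⊕0⊕1⊕1⊕1⊕0⊕1 = 1
p8 (pos 8,9,10,11,12,13,14,15,24,25,26,27,28,29,30,31): XOR of data positions = 1⊕0⊕1⊕0⊕1⊕1⊕1⊕0⊕0⊕1⊕0⊕1⊕1⊕0⊕1 = 1
p16 (pos 16,17,18,19,20,21,22,23,24,25,26,27,28,29,30,31): XOR of data positions = 1⊕0⊕1⊕0⊕1⊕0⊕1⊕0⊕0⊕1⊕0⊕1⊕1⊕0⊕1 = 0
Codeword: 1111010110101110101010100101101

1111010110101110101010100101101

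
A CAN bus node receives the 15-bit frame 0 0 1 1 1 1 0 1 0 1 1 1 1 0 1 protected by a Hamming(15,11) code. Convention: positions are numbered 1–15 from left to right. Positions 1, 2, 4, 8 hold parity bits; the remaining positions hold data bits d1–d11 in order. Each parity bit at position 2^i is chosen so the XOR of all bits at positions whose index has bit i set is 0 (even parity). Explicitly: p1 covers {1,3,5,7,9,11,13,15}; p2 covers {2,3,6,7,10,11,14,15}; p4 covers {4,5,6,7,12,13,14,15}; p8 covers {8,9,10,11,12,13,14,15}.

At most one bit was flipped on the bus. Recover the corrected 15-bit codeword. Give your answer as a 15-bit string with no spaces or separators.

s1 (pos 1,3,5,7,9,11,13,15): 0⊕1⊕1⊕0⊕0⊕1⊕1⊕1 = 1
s2 (pos 2,3,6,7,10,11,14,15): 0⊕1⊕1⊕0⊕1⊕1⊕0⊕1 = 1
s4 (pos 4,5,6,7,12,13,14,15): 1⊕1⊕1⊕0⊕1⊕1⊕0⊕1 = 0
s8 (pos 8,9,10,11,12,13,14,15): 1⊕0⊕1⊕1⊕1⊕1⊕0⊕1 = 0
Syndrome s8…s1 = 0011 → error at position 3.
Flip position 3: 001111010111101 → 000111010111101

000111010111101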